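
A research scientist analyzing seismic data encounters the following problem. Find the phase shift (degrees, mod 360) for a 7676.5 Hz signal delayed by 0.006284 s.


Phase shift from frequency and time delay:
phi = 360 * f * t_delay
    = 360 * 7676.5 * 0.006284
    = 17366.09 degrees
    mod 360 = 86.09 degrees

86.09 degrees


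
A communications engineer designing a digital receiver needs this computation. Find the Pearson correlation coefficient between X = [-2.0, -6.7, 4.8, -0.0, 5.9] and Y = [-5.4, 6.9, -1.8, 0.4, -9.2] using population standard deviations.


Pearson correlation coefficient (population):
r = cov(X,Y) / (std(X) * std(Y))
Mean X = 0.4, Mean Y = -1.82
Cov(X,Y) = -18.942
Std(X) = 4.603042, Std(Y) = 5.445145
r = -0.7557

-0.7557


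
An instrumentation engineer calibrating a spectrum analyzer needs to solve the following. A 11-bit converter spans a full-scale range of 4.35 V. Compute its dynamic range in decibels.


Dynamic range from full-scale to LSB:
V_min = V_max / 2^bits = 4.35 / 2^11
DR = 20 * log10(V_max / V_min)
   = 20 * log10(2^11)
   = 20 * 11 * log10(2)
   = 66.23 dB

66.23 dB


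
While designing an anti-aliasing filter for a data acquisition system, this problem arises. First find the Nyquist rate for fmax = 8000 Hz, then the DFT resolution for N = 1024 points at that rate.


Step 1 — Nyquist sampling rate:
fs = 2 * fmax = 2 * 8000 = 16000 Hz

Step 2 — DFT bin spacing:
df = fs / N = 16000 / 1024 = 15.625 Hz

15.625 Hz


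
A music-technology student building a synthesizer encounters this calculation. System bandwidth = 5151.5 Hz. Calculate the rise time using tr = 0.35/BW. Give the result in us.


Rise time from bandwidth relationship:
tr = 0.35 / BW
   = 0.35 / 5151.5
   = 6.79413763e-05 s
   = 67.9414 us

67.9414 us


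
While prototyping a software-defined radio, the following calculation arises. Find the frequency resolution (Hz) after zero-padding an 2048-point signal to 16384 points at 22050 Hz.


Frequency resolution after zero-padding:
N_padded = 2048 * 8 = 16384
df = fs / N_padded
   = 22050 / 16384
   = 1.3458 Hz

1.3458 Hz


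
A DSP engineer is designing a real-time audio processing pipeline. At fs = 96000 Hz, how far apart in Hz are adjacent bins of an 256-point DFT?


DFT frequency resolution:
df = fs / N
   = 96000 / 256
   = 375.0 Hz

375.0 Hz


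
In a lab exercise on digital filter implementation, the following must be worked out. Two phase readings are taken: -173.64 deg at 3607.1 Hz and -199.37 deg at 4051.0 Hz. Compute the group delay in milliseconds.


Group delay from phase difference:
tau = -d(phi)/d(omega)
d(phi) = -25.73 deg = -0.449073 rad
d(omega) = 2*pi*(4051.0 - 3607.1) = 2789.106 rad/s
tau = -(-0.449073) / 2789.106
    = 0.161 ms

0.161 ms


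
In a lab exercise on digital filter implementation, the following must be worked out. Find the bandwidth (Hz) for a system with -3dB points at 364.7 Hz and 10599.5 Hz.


Bandwidth is the difference of -3dB frequencies:
BW = f_high - f_low
   = 10599.5 - 364.7
   = 10234.8 Hz

10234.8 Hz


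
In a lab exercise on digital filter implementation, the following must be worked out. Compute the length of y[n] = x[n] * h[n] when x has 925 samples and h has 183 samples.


Linear convolution output length:
L = N + M - 1
  = 925 + 183 - 1
  = 1107 samples

1107


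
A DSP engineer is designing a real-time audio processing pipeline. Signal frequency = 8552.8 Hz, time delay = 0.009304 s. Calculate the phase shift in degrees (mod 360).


Phase shift from frequency and time delay:
phi = 360 * f * t_delay
    = 360 * 8552.8 * 0.009304
    = 28647.09 degrees
    mod 360 = 207.09 degrees

207.09 degrees


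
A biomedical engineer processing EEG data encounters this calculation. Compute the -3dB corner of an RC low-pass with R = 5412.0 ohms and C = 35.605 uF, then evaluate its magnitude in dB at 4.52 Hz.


Step 1 — cutoff frequency:
fc = 1 / (2*pi*R*C)
C = 35.605 uF = 3.5605e-05 F
fc = 1 / (2*pi*5412.0*3.5605e-05)
   = 0.825945 Hz

Step 2 — magnitude at f = 4.52 Hz:
|H(f)| = 1 / sqrt(1 + (f/fc)^2)
f/fc = 4.52 / 0.825945 = 5.472519
|H| = 1 / sqrt(1 + 29.948464) = 0.1797548
|H|_dB = 20*log10(0.1797548) = -14.91 dB

fc = 0.825945 Hz; |H(4.52 Hz)| = -14.91 dB


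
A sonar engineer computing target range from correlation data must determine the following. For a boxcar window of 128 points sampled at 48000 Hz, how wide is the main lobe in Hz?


Main lobe width for a rectangular window:
Width = 2 * fs / N
      = 2 * 48000 / 128
      = 96000 / 128
      = 750.0 Hz

750.0 Hz


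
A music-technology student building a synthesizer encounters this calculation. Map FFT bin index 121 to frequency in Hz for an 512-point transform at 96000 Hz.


Frequency of DFT bin k:
f_k = k * fs / N
    = 121 * 96000 / 512
    = 11616000 / 512
    = 22687.5 Hz

22687.5 Hz


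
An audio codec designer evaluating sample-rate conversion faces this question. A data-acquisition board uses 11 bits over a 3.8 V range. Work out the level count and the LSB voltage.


Step 1 — number of quantization levels:
L = 2^N = 2^11 = 2048

Step 2 — LSB step size:
delta = Vfs / L
      = 3.8 / 2048
      = 0.00185547 V

Levels = 2048; step size = 0.00185547 V


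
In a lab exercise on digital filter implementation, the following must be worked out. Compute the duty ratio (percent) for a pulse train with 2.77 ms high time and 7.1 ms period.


Duty cycle as a percentage:
DC = (t_on / T) * 100
   = (2.77 / 7.1) * 100
   = 0.390141 * 100
   = 39.01 %

39.01 %


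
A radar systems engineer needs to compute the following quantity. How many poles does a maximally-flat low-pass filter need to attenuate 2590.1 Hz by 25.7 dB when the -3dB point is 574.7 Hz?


Butterworth filter order formula:
n = log10(10^(A/10) - 1) / (2 * log10(f_stop/f_pass))
10^(25.7/10) - 1 = 370.5352
f_stop/f_pass = 2590.1 / 574.7 = 4.5069
n = 1.9643 -> ceil = 2

2


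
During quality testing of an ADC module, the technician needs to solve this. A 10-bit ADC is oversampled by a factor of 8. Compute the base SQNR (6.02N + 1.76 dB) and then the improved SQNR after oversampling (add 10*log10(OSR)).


Step 1 — baseline SQNR at Nyquist:
SQNR_base = 6.02*N + 1.76
          = 6.02*10 + 1.76
          = 61.96 dB

Step 2 — oversampling processing gain:
G = 10*log10(OSR) = 10*log10(8) = 9.03 dB

Step 3 — total:
SQNR_total = 61.96 + 9.03 = 70.99 dB

Base SQNR = 61.96 dB; oversampled SQNR = 70.99 dB


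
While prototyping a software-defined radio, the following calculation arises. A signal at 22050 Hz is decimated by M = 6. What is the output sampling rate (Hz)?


Decimation reduces the sample rate:
fs_out = fs_in / M
       = 22050 / 6
       = 3675.0 Hz

3675.0 Hz


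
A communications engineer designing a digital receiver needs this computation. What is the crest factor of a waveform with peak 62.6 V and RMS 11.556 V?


Crest factor is the ratio of peak to RMS:
CF = V_peak / V_rms
   = 62.6 / 11.556
   = 5.4171

5.4171


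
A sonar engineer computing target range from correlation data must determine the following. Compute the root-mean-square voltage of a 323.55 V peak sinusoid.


RMS voltage for a sinusoidal waveform:
V_rms = V_peak / sqrt(2)
      = 323.55 / 1.414214
      = 228.784 V

228.784 V


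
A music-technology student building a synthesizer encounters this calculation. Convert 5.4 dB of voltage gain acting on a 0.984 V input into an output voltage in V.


Output voltage from dB gain:
V_out = V_in * 10^(gain_dB / 20)
      = 0.984 * 10^(5.4 / 20)
      = 0.984 * 1.862087
      = 1.8323 V

1.8323 V


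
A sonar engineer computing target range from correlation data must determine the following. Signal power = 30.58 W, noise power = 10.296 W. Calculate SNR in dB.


SNR in decibels:
SNR = 10 * log10(Ps / Pn)
    = 10 * log10(30.58 / 10.296)
    = 10 * log10(2.9701)
    = 10 * 0.4728
    = 4.73 dB

4.73 dB


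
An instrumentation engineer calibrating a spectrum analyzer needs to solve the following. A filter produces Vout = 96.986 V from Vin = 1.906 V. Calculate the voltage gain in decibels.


Voltage gain in dB:
G = 20 * log10(Vout / Vin)
  = 20 * log10(96.986 / 1.906)
  = 20 * log10(50.884575)
  = 20 * 1.706586
  = 34.13 dB

34.13 dB


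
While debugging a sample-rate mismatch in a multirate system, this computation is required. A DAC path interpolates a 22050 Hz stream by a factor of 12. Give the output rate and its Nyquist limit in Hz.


Step 1 — output sample rate after interpolation by L:
fs_out = L * fs_in = 12 * 22050 = 264600 Hz

Step 2 — Nyquist frequency of the output stream:
f_Nyq = fs_out / 2 = 264600 / 2 = 132300.0 Hz

fs_out = 264600 Hz; f_Nyquist = 132300.0 Hz


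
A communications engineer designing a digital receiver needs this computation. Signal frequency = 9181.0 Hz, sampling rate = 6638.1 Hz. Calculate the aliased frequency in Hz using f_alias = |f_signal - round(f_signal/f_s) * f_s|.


Compute the nearest integer multiple of fs to the signal:
n = round(9181.0 / 6638.1) = 1
f_alias = |9181.0 - 1 * 6638.1|
        = |9181.0 - 6638.1|
        = 2542.9 Hz

2542.9


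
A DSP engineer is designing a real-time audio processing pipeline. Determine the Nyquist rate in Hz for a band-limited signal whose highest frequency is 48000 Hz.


The Nyquist rate is twice the maximum frequency component.
fs_min = 2 * fmax
      = 2 * 48000
      = 96000 Hz

96000


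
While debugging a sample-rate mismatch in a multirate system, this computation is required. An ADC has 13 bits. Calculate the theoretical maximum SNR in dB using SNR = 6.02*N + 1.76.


Theoretical SNR for a full-scale sinusoid:
SNR = 6.02 * N + 1.76
    = 6.02 * 13 + 1.76
    = 78.26 + 1.76
    = 80.02 dB

80.02 dB


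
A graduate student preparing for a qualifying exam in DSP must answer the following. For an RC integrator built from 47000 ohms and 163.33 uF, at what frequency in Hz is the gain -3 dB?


Cutoff frequency of a first-order RC filter:
fc = 1 / (2 * pi * R * C)
C = 163.33 uF = 0.00016333 F
fc = 1 / (2 * pi * 47000 * 0.00016333)
   = 1 / 48.232934842417
   = 0.020733 Hz

0.020733 Hz


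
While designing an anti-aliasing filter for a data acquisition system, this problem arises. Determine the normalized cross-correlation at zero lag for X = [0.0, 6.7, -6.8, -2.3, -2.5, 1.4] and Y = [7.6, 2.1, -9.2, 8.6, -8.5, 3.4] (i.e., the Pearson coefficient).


Pearson correlation coefficient (population):
r = cov(X,Y) / (std(X) * std(Y))
Mean X = -0.5833, Mean Y = 0.6667
Cov(X,Y) = 14.198889
Std(X) = 4.13498, Std(Y) = 7.093581
r = 0.4841

0.4841


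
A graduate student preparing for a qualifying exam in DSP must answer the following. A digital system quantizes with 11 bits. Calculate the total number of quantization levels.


Number of quantization levels = 2^N
= 2^11
= 2048

2048


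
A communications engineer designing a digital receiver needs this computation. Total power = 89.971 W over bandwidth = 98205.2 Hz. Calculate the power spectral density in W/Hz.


Power spectral density:
PSD = P / BW
    = 89.971 / 98205.2
    = 0.00091615 W/Hz

0.00091615 W/Hz


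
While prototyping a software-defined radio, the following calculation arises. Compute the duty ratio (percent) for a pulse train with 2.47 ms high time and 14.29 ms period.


Duty cycle as a percentage:
DC = (t_on / T) * 100
   = (2.47 / 14.29) * 100
   = 0.172848 * 100
   = 17.28 %

17.28 %


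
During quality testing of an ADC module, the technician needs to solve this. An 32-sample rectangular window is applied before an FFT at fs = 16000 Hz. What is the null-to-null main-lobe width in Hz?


Main lobe width for a rectangular window:
Width = 2 * fs / N
      = 2 * 16000 / 32
      = 32000 / 32
      = 1000.0 Hz

1000.0 Hz


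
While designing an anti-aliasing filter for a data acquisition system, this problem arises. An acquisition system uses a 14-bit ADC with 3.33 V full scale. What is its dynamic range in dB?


Dynamic range from full-scale to LSB:
V_min = V_max / 2^bits = 3.33 / 2^14
DR = 20 * log10(V_max / V_min)
   = 20 * log10(2^14)
   = 20 * 14 * log10(2)
   = 84.29 dB

84.29 dB


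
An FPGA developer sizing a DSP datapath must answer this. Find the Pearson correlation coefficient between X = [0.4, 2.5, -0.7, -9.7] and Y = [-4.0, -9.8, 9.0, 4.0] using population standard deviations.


Pearson correlation coefficient (population):
r = cov(X,Y) / (std(X) * std(Y))
Mean X = -1.875, Mean Y = -0.2
Cov(X,Y) = -18.175
Std(X) = 4.661746, Std(Y) = 7.226341
r = -0.5395

-0.5395


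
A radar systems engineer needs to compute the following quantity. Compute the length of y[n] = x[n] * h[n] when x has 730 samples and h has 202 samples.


Linear convolution output length:
L = N + M - 1
  = 730 + 202 - 1
  = 931 samples

931


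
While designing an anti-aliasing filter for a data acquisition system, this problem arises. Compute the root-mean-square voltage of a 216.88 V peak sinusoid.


RMS voltage for a sinusoidal waveform:
V_rms = V_peak / sqrt(2)
      = 216.88 / 1.414214
      = 153.357 V

153.357 V


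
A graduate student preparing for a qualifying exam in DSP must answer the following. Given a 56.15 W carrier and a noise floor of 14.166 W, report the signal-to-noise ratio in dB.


SNR in decibels:
SNR = 10 * log10(Ps / Pn)
    = 10 * log10(56.15 / 14.166)
    = 10 * log10(3.9637)
    = 10 * 0.5981
    = 5.98 dB

5.98 dB


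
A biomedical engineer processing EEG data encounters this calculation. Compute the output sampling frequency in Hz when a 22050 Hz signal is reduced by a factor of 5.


Decimation reduces the sample rate:
fs_out = fs_in / M
       = 22050 / 5
       = 4410.0 Hz

4410.0 Hz


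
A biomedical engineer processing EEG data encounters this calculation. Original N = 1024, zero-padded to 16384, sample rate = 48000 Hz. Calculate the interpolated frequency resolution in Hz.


Frequency resolution after zero-padding:
N_padded = 1024 * 16 = 16384
df = fs / N_padded
   = 48000 / 16384
   = 2.9297 Hz

2.9297 Hz


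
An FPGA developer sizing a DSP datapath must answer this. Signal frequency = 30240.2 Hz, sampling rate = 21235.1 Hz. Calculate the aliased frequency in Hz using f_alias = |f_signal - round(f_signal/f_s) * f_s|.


Compute the nearest integer multiple of fs to the signal:
n = round(30240.2 / 21235.1) = 1
f_alias = |30240.2 - 1 * 21235.1|
        = |30240.2 - 21235.1|
        = 9005.1 Hz

9005.1


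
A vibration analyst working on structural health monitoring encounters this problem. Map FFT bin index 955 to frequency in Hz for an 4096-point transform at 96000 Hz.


Frequency of DFT bin k:
f_k = k * fs / N
    = 955 * 96000 / 4096
    = 91680000 / 4096
    = 22382.812 Hz

22382.812 Hz


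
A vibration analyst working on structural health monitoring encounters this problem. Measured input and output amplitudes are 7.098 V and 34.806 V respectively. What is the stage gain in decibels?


Voltage gain in dB:
G = 20 * log10(Vout / Vin)
  = 20 * log10(34.806 / 7.098)
  = 20 * log10(4.903635)
  = 20 * 0.690518
  = 13.81 dB

13.81 dB


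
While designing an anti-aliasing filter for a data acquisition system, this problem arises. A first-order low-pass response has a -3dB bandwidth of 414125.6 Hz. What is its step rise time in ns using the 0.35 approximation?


Rise time from bandwidth relationship:
tr = 0.35 / BW
   = 0.35 / 414125.6
   = 8.451542237e-07 s
   = 845.1542 ns

845.1542 ns


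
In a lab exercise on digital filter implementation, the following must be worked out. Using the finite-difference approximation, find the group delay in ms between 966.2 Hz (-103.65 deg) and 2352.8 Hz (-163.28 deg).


Group delay from phase difference:
tau = -d(phi)/d(omega)
d(phi) = -59.63 deg = -1.04074 rad
d(omega) = 2*pi*(2352.8 - 966.2) = 8712.2647 rad/s
tau = -(-1.04074) / 8712.2647
    = 0.1195 ms

0.1195 ms


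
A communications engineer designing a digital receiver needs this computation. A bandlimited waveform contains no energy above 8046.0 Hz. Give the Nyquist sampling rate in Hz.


The Nyquist rate is twice the maximum frequency component.
fs_min = 2 * fmax
      = 2 * 8046.0
      = 16092.0 Hz

16092.0


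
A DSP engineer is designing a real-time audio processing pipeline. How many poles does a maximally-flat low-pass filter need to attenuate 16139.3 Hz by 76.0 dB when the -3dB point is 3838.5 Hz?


Butterworth filter order formula:
n = log10(10^(A/10) - 1) / (2 * log10(f_stop/f_pass))
10^(76.0/10) - 1 = 39810716.0553
f_stop/f_pass = 16139.3 / 3838.5 = 4.2046
n = 6.0924 -> ceil = 7

7


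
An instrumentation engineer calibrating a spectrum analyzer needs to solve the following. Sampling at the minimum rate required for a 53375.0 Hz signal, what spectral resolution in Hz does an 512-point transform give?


Step 1 — Nyquist sampling rate:
fs = 2 * fmax = 2 * 53375.0 = 106750.0 Hz

Step 2 — DFT bin spacing:
df = fs / N = 106750.0 / 512 = 208.4961 Hz

208.4961 Hz


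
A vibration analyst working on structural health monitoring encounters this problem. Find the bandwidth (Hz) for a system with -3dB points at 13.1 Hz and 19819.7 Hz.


Bandwidth is the difference of -3dB frequencies:
BW = f_high - f_low
   = 19819.7 - 13.1
   = 19806.6 Hz

19806.6 Hz


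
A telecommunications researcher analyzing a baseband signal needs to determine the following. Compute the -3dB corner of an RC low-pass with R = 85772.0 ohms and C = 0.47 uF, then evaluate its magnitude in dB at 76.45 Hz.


Step 1 — cutoff frequency:
fc = 1 / (2*pi*R*C)
C = 0.47 uF = 4.7e-07 F
fc = 1 / (2*pi*85772.0*4.7e-07)
   = 3.948 Hz

Step 2 — magnitude at f = 76.45 Hz:
|H(f)| = 1 / sqrt(1 + (f/fc)^2)
f/fc = 76.45 / 3.948 = 19.364235
|H| = 1 / sqrt(1 + 374.973597) = 0.0515729
|H|_dB = 20*log10(0.0515729) = -25.75 dB

fc = 3.948 Hz; |H(76.45 Hz)| = -25.75 dB


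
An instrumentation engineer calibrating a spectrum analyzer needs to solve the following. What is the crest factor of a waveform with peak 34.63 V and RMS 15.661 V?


Crest factor is the ratio of peak to RMS:
CF = V_peak / V_rms
   = 34.63 / 15.661
   = 2.2112

2.2112


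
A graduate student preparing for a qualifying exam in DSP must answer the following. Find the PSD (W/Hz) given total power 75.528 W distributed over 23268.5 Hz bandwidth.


Power spectral density:
PSD = P / BW
    = 75.528 / 23268.5
    = 0.00324593 W/Hz

0.00324593 W/Hz


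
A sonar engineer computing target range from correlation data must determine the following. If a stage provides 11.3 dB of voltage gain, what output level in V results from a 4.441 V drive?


Output voltage from dB gain:
V_out = V_in * 10^(gain_dB / 20)
      = 4.441 * 10^(11.3 / 20)
      = 4.441 * 3.672823
      = 16.311 V

16.311 V


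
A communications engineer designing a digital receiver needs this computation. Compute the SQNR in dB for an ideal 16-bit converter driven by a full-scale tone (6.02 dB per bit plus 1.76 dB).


Theoretical SNR for a full-scale sinusoid:
SNR = 6.02 * N + 1.76
    = 6.02 * 16 + 1.76
    = 96.32 + 1.76
    = 98.08 dB

98.08 dB


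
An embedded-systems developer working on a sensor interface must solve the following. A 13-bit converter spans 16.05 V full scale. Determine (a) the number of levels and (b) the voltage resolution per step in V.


Step 1 — number of quantization levels:
L = 2^N = 2^13 = 8192

Step 2 — LSB step size:
delta = Vfs / L
      = 16.05 / 8192
      = 0.00195923 V

Levels = 8192; step size = 0.00195923 V


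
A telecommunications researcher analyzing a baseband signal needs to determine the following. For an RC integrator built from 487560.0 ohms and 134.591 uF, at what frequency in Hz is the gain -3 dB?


Cutoff frequency of a first-order RC filter:
fc = 1 / (2 * pi * R * C)
C = 134.591 uF = 0.000134591 F
fc = 1 / (2 * pi * 487560.0 * 0.000134591)
   = 1 / 412.31008402994
   = 0.002425 Hz

0.002425 Hz


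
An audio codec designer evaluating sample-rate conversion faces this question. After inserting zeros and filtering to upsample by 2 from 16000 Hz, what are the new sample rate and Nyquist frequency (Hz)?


Step 1 — output sample rate after interpolation by L:
fs_out = L * fs_in = 2 * 16000 = 32000 Hz

Step 2 — Nyquist frequency of the output stream:
f_Nyq = fs_out / 2 = 32000 / 2 = 16000.0 Hz

fs_out = 32000 Hz; f_Nyquist = 16000.0 Hz


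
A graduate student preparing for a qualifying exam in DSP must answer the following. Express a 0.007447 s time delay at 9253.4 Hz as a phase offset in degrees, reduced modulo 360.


Phase shift from frequency and time delay:
phi = 360 * f * t_delay
    = 360 * 9253.4 * 0.007447
    = 24807.63 degrees
    mod 360 = 327.63 degrees

327.63 degrees


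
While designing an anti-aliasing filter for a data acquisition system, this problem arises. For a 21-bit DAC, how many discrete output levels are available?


Number of quantization levels = 2^N
= 2^21
= 2097152

2097152


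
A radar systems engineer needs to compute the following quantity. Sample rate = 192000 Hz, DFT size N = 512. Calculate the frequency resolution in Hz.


DFT frequency resolution:
df = fs / N
   = 192000 / 512
   = 375.0 Hz

375.0 Hz


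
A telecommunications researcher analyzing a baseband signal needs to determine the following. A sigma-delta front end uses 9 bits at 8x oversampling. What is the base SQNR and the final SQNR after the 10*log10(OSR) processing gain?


Step 1 — baseline SQNR at Nyquist:
SQNR_base = 6.02*N + 1.76
          = 6.02*9 + 1.76
          = 55.94 dB

Step 2 — oversampling processing gain:
G = 10*log10(OSR) = 10*log10(8) = 9.03 dB

Step 3 — total:
SQNR_total = 55.94 + 9.03 = 64.97 dB

Base SQNR = 55.94 dB; oversampled SQNR = 64.97 dB


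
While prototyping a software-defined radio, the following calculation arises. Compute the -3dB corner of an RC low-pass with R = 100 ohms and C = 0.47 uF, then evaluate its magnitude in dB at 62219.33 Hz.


Step 1 — cutoff frequency:
fc = 1 / (2*pi*R*C)
C = 0.47 uF = 4.7e-07 F
fc = 1 / (2*pi*100*4.7e-07)
   = 3386.275 Hz

Step 2 — magnitude at f = 62219.33 Hz:
|H(f)| = 1 / sqrt(1 + (f/fc)^2)
f/fc = 62219.33 / 3386.275 = 18.373974
|H| = 1 / sqrt(1 + 337.602921) = 0.0543444
|H|_dB = 20*log10(0.0543444) = -25.3 dB

fc = 3386.275 Hz; |H(62219.33 Hz)| = -25.3 dB


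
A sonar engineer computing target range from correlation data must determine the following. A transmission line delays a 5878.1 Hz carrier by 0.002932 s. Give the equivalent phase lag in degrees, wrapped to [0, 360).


Phase shift from frequency and time delay:
phi = 360 * f * t_delay
    = 360 * 5878.1 * 0.002932
    = 6204.45 degrees
    mod 360 = 84.45 degrees

84.45 degrees


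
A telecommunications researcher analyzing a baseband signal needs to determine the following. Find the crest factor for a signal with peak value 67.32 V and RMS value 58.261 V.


Crest factor is the ratio of peak to RMS:
CF = V_peak / V_rms
   = 67.32 / 58.261
   = 1.1555

1.1555


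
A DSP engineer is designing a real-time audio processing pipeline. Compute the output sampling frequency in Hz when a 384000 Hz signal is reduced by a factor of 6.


Decimation reduces the sample rate:
fs_out = fs_in / M
       = 384000 / 6
       = 64000.0 Hz

64000.0 Hz


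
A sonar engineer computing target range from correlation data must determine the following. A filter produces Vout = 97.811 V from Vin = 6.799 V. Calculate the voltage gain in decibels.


Voltage gain in dB:
G = 20 * log10(Vout / Vin)
  = 20 * log10(97.811 / 6.799)
  = 20 * log10(14.386086)
  = 20 * 1.157943
  = 23.16 dB

23.16 dB


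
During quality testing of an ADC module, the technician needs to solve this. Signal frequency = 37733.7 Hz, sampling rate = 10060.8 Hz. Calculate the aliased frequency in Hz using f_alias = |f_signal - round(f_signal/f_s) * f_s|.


Compute the nearest integer multiple of fs to the signal:
n = round(37733.7 / 10060.8) = 4
f_alias = |37733.7 - 4 * 10060.8|
        = |37733.7 - 40243.2|
        = 2509.5 Hz

2509.5


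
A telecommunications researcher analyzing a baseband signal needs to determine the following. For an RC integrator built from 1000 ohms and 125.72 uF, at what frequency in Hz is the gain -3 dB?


Cutoff frequency of a first-order RC filter:
fc = 1 / (2 * pi * R * C)
C = 125.72 uF = 0.00012572 F
fc = 1 / (2 * pi * 1000 * 0.00012572)
   = 1 / 0.78992205681862
   = 1.265948 Hz

1.265948 Hz


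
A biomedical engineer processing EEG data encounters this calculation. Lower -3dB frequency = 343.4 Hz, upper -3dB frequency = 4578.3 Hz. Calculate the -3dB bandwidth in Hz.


Bandwidth is the difference of -3dB frequencies:
BW = f_high - f_low
   = 4578.3 - 343.4
   = 4234.9 Hz

4234.9 Hz


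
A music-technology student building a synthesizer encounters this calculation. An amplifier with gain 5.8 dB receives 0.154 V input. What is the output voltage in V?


Output voltage from dB gain:
V_out = V_in * 10^(gain_dB / 20)
      = 0.154 * 10^(5.8 / 20)
      = 0.154 * 1.949845
      = 0.3003 V

0.3003 V


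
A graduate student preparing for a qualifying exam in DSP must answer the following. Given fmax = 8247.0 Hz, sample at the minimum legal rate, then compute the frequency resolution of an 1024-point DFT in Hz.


Step 1 — Nyquist sampling rate:
fs = 2 * fmax = 2 * 8247.0 = 16494.0 Hz

Step 2 — DFT bin spacing:
df = fs / N = 16494.0 / 1024 = 16.1074 Hz

16.1074 Hz


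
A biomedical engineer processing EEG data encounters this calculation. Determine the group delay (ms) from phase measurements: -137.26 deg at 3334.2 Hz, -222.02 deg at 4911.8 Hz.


Group delay from phase difference:
tau = -d(phi)/d(omega)
d(phi) = -84.76 deg = -1.479341 rad
d(omega) = 2*pi*(4911.8 - 3334.2) = 9912.3531 rad/s
tau = -(-1.479341) / 9912.3531
    = 0.1492 ms

0.1492 ms


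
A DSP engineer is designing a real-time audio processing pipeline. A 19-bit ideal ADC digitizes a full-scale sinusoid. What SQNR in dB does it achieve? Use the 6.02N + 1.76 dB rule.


Theoretical SNR for a full-scale sinusoid:
SNR = 6.02 * N + 1.76
    = 6.02 * 19 + 1.76
    = 114.38 + 1.76
    = 116.14 dB

116.14 dB


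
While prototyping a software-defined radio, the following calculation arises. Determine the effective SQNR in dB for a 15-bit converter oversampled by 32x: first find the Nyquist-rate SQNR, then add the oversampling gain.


Step 1 — baseline SQNR at Nyquist:
SQNR_base = 6.02*N + 1.76
          = 6.02*15 + 1.76
          = 92.06 dB

Step 2 — oversampling processing gain:
G = 10*log10(OSR) = 10*log10(32) = 15.05 dB

Step 3 — total:
SQNR_total = 92.06 + 15.05 = 107.11 dB

Base SQNR = 92.06 dB; oversampled SQNR = 107.11 dB


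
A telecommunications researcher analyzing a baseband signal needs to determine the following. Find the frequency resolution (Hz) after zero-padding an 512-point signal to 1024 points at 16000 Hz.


Frequency resolution after zero-padding:
N_padded = 512 * 2 = 1024
df = fs / N_padded
   = 16000 / 1024
   = 15.625 Hz

15.625 Hz


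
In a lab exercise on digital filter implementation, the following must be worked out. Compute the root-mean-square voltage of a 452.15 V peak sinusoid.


RMS voltage for a sinusoidal waveform:
V_rms = V_peak / sqrt(2)
      = 452.15 / 1.414214
      = 319.718 V

319.718 V


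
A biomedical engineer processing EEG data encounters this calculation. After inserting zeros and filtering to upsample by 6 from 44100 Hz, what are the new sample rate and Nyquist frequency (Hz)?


Step 1 — output sample rate after interpolation by L:
fs_out = L * fs_in = 6 * 44100 = 264600 Hz

Step 2 — Nyquist frequency of the output stream:
f_Nyq = fs_out / 2 = 264600 / 2 = 132300.0 Hz

fs_out = 264600 Hz; f_Nyquist = 132300.0 Hz


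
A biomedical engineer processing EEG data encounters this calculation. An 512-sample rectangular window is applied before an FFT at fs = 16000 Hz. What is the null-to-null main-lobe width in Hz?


Main lobe width for a rectangular window:
Width = 2 * fs / N
      = 2 * 16000 / 512
      = 32000 / 512
      = 62.5 Hz

62.5 Hz


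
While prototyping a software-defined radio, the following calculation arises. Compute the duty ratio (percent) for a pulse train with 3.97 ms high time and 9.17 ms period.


Duty cycle as a percentage:
DC = (t_on / T) * 100
   = (3.97 / 9.17) * 100
   = 0.432933 * 100
   = 43.29 %

43.29 %


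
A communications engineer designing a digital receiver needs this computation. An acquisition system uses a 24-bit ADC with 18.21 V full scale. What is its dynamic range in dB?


Dynamic range from full-scale to LSB:
V_min = V_max / 2^bits = 18.21 / 2^24
DR = 20 * log10(V_max / V_min)
   = 20 * log10(2^24)
   = 20 * 24 * log10(2)
   = 144.49 dB

144.49 dB


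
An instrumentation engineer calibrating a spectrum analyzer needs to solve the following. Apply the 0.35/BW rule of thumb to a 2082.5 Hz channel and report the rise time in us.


Rise time from bandwidth relationship:
tr = 0.35 / BW
   = 0.35 / 2082.5
   = 0.0001680672269 s
   = 168.0672 us

168.0672 us


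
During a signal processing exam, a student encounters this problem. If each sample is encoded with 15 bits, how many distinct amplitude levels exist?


Number of quantization levels = 2^N
= 2^15
= 32768

32768


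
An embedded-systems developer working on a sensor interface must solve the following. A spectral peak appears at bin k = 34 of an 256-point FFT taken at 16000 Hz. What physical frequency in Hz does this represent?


Frequency of DFT bin k:
f_k = k * fs / N
    = 34 * 16000 / 256
    = 544000 / 256
    = 2125.0 Hz

2125.0 Hz


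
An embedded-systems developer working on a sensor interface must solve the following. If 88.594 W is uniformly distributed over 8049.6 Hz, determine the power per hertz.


Power spectral density:
PSD = P / BW
    = 88.594 / 8049.6
    = 0.01100601 W/Hz

0.01100601 W/Hz


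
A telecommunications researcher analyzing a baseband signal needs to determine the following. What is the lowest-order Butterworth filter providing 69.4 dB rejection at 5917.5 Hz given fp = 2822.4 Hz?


Butterworth filter order formula:
n = log10(10^(A/10) - 1) / (2 * log10(f_stop/f_pass))
10^(69.4/10) - 1 = 8709634.8996
f_stop/f_pass = 5917.5 / 2822.4 = 2.0966
n = 10.7925 -> ceil = 11

11


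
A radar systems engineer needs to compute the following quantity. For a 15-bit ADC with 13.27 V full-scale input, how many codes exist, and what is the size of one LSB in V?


Step 1 — number of quantization levels:
L = 2^N = 2^15 = 32768

Step 2 — LSB step size:
delta = Vfs / L
      = 13.27 / 32768
      = 0.00040497 V

Levels = 32768; step size = 0.00040497 V


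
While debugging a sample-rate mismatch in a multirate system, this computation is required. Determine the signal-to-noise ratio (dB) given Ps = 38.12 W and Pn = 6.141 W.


SNR in decibels:
SNR = 10 * log10(Ps / Pn)
    = 10 * log10(38.12 / 6.141)
    = 10 * log10(6.2075)
    = 10 * 0.7929
    = 7.93 dB

7.93 dB


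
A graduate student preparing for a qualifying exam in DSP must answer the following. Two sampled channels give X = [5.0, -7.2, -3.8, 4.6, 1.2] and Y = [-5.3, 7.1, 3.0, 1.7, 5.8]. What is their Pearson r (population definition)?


Pearson correlation coefficient (population):
r = cov(X,Y) / (std(X) * std(Y))
Mean X = -0.04, Mean Y = 2.46
Cov(X,Y) = -14.7496
Std(X) = 4.772253, Std(Y) = 4.330635
r = -0.7137

-0.7137


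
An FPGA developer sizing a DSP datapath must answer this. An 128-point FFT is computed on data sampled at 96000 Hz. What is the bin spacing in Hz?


DFT frequency resolution:
df = fs / N
   = 96000 / 128
   = 750.0 Hz

750.0 Hz


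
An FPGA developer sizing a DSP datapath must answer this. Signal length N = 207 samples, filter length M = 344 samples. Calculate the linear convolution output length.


Linear convolution output length:
L = N + M - 1
  = 207 + 344 - 1
  = 550 samples

550


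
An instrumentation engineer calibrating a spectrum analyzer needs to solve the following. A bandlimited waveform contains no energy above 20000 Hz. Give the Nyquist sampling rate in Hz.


The Nyquist rate is twice the maximum frequency component.
fs_min = 2 * fmax
      = 2 * 20000
      = 40000 Hz

40000


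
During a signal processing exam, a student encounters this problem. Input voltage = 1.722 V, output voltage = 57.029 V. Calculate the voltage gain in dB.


Voltage gain in dB:
G = 20 * log10(Vout / Vin)
  = 20 * log10(57.029 / 1.722)
  = 20 * log10(33.117886)
  = 20 * 1.520063
  = 30.4 dB

30.4 dB


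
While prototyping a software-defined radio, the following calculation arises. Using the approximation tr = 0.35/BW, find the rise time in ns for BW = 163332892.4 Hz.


Rise time from bandwidth relationship:
tr = 0.35 / BW
   = 0.35 / 163332892.4
   = 2.142862928e-09 s
   = 2.1429 ns

2.1429 ns


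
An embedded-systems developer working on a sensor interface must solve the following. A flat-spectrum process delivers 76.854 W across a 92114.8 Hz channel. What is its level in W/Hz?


Power spectral density:
PSD = P / BW
    = 76.854 / 92114.8
    = 0.00083433 W/Hz

0.00083433 W/Hz


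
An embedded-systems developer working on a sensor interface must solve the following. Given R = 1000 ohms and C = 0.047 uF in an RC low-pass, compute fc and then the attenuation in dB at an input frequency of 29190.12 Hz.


Step 1 — cutoff frequency:
fc = 1 / (2*pi*R*C)
C = 0.047 uF = 4.7e-08 F
fc = 1 / (2*pi*1000*4.7e-08)
   = 3386.275 Hz

Step 2 — magnitude at f = 29190.12 Hz:
|H(f)| = 1 / sqrt(1 + (f/fc)^2)
f/fc = 29190.12 / 3386.275 = 8.620127
|H| = 1 / sqrt(1 + 74.306589) = 0.1152348
|H|_dB = 20*log10(0.1152348) = -18.77 dB

fc = 3386.275 Hz; |H(29190.12 Hz)| = -18.77 dB


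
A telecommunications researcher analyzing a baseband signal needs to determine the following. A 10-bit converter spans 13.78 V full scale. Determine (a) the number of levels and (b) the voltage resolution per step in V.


Step 1 — number of quantization levels:
L = 2^N = 2^10 = 1024

Step 2 — LSB step size:
delta = Vfs / L
      = 13.78 / 1024
      = 0.01345703 V

Levels = 1024; step size = 0.01345703 V


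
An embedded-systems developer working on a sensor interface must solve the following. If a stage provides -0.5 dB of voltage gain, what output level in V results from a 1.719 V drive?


Output voltage from dB gain:
V_out = V_in * 10^(gain_dB / 20)
      = 1.719 * 10^(-0.5 / 20)
      = 1.719 * 0.944061
      = 1.6228 V

1.6228 V


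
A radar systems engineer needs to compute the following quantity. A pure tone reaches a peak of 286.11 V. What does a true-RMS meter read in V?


RMS voltage for a sinusoidal waveform:
V_rms = V_peak / sqrt(2)
      = 286.11 / 1.414214
      = 202.31 V

202.31 V


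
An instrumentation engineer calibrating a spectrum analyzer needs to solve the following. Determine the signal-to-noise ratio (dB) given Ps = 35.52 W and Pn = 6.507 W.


SNR in decibels:
SNR = 10 * log10(Ps / Pn)
    = 10 * log10(35.52 / 6.507)
    = 10 * log10(5.4587)
    = 10 * 0.7371
    = 7.37 dB

7.37 dB


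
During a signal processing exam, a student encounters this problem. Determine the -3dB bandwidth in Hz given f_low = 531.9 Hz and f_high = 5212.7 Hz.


Bandwidth is the difference of -3dB frequencies:
BW = f_high - f_low
   = 5212.7 - 531.9
   = 4680.8 Hz

4680.8 Hz


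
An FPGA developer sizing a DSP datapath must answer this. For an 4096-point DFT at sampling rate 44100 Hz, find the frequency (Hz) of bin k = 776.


Frequency of DFT bin k:
f_k = k * fs / N
    = 776 * 44100 / 4096
    = 34221600 / 4096
    = 8354.883 Hz

8354.883 Hz


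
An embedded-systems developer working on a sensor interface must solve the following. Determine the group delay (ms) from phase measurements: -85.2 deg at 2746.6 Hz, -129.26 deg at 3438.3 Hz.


Group delay from phase difference:
tau = -d(phi)/d(omega)
d(phi) = -44.06 deg = -0.768992 rad
d(omega) = 2*pi*(3438.3 - 2746.6) = 4346.0793 rad/s
tau = -(-0.768992) / 4346.0793
    = 0.1769 ms

0.1769 ms


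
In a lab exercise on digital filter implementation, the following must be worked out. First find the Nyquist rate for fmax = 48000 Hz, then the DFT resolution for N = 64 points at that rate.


Step 1 — Nyquist sampling rate:
fs = 2 * fmax = 2 * 48000 = 96000 Hz

Step 2 — DFT bin spacing:
df = fs / N = 96000 / 64 = 1500.0 Hz

1500.0 Hz


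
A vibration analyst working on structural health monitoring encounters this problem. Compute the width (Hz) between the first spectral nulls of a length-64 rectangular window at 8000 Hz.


Main lobe width for a rectangular window:
Width = 2 * fs / N
      = 2 * 8000 / 64
      = 16000 / 64
      = 250.0 Hz

250.0 Hz


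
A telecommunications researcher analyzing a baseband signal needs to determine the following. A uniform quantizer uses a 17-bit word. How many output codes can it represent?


Number of quantization levels = 2^N
= 2^17
= 131072

131072


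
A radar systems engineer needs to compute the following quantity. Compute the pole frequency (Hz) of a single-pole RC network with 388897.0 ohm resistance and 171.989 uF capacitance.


Cutoff frequency of a first-order RC filter:
fc = 1 / (2 * pi * R * C)
C = 171.989 uF = 0.000171989 F
fc = 1 / (2 * pi * 388897.0 * 0.000171989)
   = 1 / 420.25717099079
   = 0.002379 Hz

0.002379 Hz


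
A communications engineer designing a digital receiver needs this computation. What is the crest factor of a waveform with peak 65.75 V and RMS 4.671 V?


Crest factor is the ratio of peak to RMS:
CF = V_peak / V_rms
   = 65.75 / 4.671
   = 14.0762

14.0762


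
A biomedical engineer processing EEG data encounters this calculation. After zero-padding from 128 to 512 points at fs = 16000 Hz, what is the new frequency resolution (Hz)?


Frequency resolution after zero-padding:
N_padded = 128 * 4 = 512
df = fs / N_padded
   = 16000 / 512
   = 31.25 Hz

31.25 Hz


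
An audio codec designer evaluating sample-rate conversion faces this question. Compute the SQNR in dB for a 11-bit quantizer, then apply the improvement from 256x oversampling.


Step 1 — baseline SQNR at Nyquist:
SQNR_base = 6.02*N + 1.76
          = 6.02*11 + 1.76
          = 67.98 dB

Step 2 — oversampling processing gain:
G = 10*log10(OSR) = 10*log10(256) = 24.08 dB

Step 3 — total:
SQNR_total = 67.98 + 24.08 = 92.06 dB

Base SQNR = 67.98 dB; oversampled SQNR = 92.06 dB


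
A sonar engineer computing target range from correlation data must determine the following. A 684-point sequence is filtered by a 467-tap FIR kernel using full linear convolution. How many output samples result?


Linear convolution output length:
L = N + M - 1
  = 684 + 467 - 1
  = 1150 samples

1150


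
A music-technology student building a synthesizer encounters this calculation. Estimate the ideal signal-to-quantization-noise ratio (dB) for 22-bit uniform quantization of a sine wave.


Theoretical SNR for a full-scale sinusoid:
SNR = 6.02 * N + 1.76
    = 6.02 * 22 + 1.76
    = 132.44 + 1.76
    = 134.2 dB

134.2 dB


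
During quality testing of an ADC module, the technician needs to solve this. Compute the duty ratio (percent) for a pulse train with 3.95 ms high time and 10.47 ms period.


Duty cycle as a percentage:
DC = (t_on / T) * 100
   = (3.95 / 10.47) * 100
   = 0.377268 * 100
   = 37.73 %

37.73 %


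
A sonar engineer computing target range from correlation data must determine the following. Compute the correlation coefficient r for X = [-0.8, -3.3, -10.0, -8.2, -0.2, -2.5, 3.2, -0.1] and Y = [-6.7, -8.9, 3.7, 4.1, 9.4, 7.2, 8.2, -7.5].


Pearson correlation coefficient (population):
r = cov(X,Y) / (std(X) * std(Y))
Mean X = -2.7375, Mean Y = 1.1875
Cov(X,Y) = -0.346719
Std(X) = 4.113374, Std(Y) = 7.132748
r = -0.0118

-0.0118


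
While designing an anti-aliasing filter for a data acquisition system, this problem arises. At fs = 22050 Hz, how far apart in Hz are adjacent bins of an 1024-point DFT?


DFT frequency resolution:
df = fs / N
   = 22050 / 1024
   = 21.5332 Hz

21.5332 Hz
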